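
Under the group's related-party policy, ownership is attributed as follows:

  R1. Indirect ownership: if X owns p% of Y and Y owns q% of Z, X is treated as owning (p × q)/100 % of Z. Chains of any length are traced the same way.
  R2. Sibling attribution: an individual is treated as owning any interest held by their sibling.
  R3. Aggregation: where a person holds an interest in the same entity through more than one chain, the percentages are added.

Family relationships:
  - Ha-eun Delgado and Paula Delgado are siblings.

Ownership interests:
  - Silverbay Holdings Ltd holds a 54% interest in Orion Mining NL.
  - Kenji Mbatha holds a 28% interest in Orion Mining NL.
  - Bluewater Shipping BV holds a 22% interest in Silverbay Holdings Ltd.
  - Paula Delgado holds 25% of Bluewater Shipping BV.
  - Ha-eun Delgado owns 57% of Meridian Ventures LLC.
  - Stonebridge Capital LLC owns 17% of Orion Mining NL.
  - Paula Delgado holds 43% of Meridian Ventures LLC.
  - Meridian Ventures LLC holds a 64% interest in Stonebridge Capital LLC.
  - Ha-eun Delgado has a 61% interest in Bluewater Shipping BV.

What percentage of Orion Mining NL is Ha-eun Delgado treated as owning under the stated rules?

By sibling attribution (R2), Ha-eun Delgado is treated as also owning Paula Delgado's interest in Meridian Ventures LLC, giving 57% + 43% = 100%.
By sibling attribution (R2), Ha-eun Delgado is treated as also owning Paula Delgado's interest in Bluewater Shipping BV, giving 61% + 25% = 86%.
Chain via Meridian Ventures LLC → Stonebridge Capital LLC (R1): 100% × 64% × 17% = 10.88% of Orion Mining NL.
Chain via Bluewater Shipping BV → Silverbay Holdings Ltd (R1): 86% × 22% × 54% = 10.2168% of Orion Mining NL.
Aggregating (R3): 10.88% + 10.2168% = 21.0968%.

21.0968%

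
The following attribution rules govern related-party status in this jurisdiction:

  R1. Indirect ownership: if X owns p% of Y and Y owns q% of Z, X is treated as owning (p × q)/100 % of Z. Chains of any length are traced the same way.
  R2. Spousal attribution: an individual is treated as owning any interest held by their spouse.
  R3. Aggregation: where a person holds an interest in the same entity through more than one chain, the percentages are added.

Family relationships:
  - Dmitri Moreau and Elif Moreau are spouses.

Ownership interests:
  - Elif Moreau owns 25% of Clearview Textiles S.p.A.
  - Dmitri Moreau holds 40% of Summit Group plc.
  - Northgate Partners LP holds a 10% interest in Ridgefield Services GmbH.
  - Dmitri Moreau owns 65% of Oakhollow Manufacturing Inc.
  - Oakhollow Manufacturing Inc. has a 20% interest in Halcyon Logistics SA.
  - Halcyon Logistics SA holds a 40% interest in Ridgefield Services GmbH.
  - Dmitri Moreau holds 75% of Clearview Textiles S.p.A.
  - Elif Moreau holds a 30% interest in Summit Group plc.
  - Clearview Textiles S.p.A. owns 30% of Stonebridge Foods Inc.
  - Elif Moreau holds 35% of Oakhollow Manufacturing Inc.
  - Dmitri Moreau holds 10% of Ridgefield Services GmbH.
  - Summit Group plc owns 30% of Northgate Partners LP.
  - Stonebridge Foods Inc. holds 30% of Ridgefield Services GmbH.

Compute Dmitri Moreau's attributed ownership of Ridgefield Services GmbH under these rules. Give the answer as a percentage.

By spousal attribution (R2), Dmitri Moreau is treated as also owning Elif Moreau's interest in Clearview Textiles S.p.A, giving 75% + 25% = 100%.
By spousal attribution (R2), Dmitri Moreau is treated as also owning Elif Moreau's interest in Summit Group plc, giving 40% + 30% = 70%.
By spousal attribution (R2), Dmitri Moreau is treated as also owning Elif Moreau's interest in Oakhollow Manufacturing Inc, giving 65% + 35% = 100%.
Chain via Clearview Textiles S.p.A. → Stonebridge Foods Inc. (R1): 100% × 30% × 30% = 9% of Ridgefield Services GmbH.
Chain via Summit Group plc → Northgate Partners LP (R1): 70% × 30% × 10% = 2.1% of Ridgefield Services GmbH.
Chain via Oakhollow Manufacturing Inc. → Halcyon Logistics SA (R1): 100% × 20% × 40% = 8% of Ridgefield Services GmbH.
Direct interest in Ridgefield Services GmbH: 10%.
Aggregating (R3): 9% + 2.1% + 8% + 10% = 29.1%.

29.1%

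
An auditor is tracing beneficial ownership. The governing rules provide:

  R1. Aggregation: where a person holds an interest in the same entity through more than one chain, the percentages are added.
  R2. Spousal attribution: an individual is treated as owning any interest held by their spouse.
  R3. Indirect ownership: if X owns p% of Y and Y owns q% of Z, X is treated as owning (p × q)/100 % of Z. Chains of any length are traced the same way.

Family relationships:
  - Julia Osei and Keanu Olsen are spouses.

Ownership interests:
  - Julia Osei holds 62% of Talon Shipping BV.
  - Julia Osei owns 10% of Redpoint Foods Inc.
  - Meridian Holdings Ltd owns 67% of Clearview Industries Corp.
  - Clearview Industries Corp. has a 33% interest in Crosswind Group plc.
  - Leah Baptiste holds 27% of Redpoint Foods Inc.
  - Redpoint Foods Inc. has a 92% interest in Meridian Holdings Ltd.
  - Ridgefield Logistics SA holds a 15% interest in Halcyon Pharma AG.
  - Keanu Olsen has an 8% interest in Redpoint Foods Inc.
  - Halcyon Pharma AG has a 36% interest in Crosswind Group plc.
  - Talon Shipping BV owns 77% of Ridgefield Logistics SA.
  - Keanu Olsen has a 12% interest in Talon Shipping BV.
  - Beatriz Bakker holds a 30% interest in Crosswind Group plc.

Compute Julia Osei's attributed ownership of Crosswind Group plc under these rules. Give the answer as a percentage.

6.738336%

By spousal attribution (R2), Julia Osei is treated as also owning Keanu Olsen's interest in Talon Shipping BV, giving 62% + 12% = 74%.
By spousal attribution (R2), Julia Osei is treated as also owning Keanu Olsen's interest in Redpoint Foods Inc, giving 10% + 8% = 18%.
Chain via Talon Shipping BV → Ridgefield Logistics SA → Halcyon Pharma AG (R3): 74% × 77% × 15% × 36% = 3.07692% of Crosswind Group plc.
Chain via Redpoint Foods Inc. → Meridian Holdings Ltd → Clearview Industries Corp. (R3): 18% × 92% × 67% × 33% = 3.661416% of Crosswind Group plc.
Aggregating (R1): 3.07692% + 3.661416% = 6.738336%.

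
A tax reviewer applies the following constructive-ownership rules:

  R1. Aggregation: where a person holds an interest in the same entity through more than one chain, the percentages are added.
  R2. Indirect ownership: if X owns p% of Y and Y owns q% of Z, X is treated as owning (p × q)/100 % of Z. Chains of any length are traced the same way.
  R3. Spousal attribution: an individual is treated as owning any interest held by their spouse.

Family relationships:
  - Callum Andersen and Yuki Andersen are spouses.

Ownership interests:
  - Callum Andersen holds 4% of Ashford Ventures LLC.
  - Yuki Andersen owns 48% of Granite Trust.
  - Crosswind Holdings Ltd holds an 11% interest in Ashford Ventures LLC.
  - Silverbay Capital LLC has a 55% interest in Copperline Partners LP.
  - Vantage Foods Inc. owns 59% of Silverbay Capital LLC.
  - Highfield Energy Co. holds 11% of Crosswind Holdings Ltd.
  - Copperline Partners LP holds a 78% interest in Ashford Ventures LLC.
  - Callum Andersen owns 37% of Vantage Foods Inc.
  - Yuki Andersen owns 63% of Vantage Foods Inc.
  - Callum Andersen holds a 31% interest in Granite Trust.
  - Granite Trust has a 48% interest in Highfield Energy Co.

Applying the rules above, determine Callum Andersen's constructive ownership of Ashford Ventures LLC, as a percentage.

By spousal attribution (R3), Callum Andersen is treated as also owning Yuki Andersen's interest in Granite Trust, giving 31% + 48% = 79%.
By spousal attribution (R3), Callum Andersen is treated as also owning Yuki Andersen's interest in Vantage Foods Inc, giving 37% + 63% = 100%.
Chain via Granite Trust → Highfield Energy Co. → Crosswind Holdings Ltd (R2): 79% × 48% × 11% × 11% = 0.458832% of Ashford Ventures LLC.
Chain via Vantage Foods Inc. → Silverbay Capital LLC → Copperline Partners LP (R2): 100% × 59% × 55% × 78% = 25.311% of Ashford Ventures LLC.
Direct interest in Ashford Ventures LLC: 4%.
Aggregating (R1): 0.458832% + 25.311% + 4% = 29.769832%.

29.769832%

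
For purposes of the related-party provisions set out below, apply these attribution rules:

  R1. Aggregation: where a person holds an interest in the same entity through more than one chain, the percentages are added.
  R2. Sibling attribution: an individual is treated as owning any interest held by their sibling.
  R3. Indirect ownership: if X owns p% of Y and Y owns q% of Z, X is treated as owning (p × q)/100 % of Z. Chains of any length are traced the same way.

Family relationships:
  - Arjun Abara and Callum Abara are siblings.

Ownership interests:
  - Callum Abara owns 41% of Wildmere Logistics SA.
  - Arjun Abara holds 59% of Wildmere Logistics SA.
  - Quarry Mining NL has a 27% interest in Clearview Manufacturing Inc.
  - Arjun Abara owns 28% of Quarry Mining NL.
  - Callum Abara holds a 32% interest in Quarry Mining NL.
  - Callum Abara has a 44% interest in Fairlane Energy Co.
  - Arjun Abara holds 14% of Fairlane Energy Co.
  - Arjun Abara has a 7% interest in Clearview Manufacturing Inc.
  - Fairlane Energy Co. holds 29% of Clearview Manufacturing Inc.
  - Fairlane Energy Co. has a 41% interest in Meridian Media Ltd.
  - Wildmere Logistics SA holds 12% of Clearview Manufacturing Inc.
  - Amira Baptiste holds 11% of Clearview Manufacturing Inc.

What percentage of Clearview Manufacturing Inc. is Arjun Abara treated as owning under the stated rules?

By sibling attribution (R2), Arjun Abara is treated as also owning Callum Abara's interest in Fairlane Energy Co, giving 14% + 44% = 58%.
By sibling attribution (R2), Arjun Abara is treated as also owning Callum Abara's interest in Wildmere Logistics SA, giving 59% + 41% = 100%.
By sibling attribution (R2), Arjun Abara is treated as also owning Callum Abara's interest in Quarry Mining NL, giving 28% + 32% = 60%.
Chain via Fairlane Energy Co. (R3): 58% × 29% = 16.82% of Clearview Manufacturing Inc.
Chain via Wildmere Logistics SA (R3): 100% × 12% = 12% of Clearview Manufacturing Inc.
Chain via Quarry Mining NL (R3): 60% × 27% = 16.2% of Clearview Manufacturing Inc.
Direct interest in Clearview Manufacturing Inc: 7%.
Aggregating (R1): 16.82% + 12% + 16.2% + 7% = 52.02%.

52.02%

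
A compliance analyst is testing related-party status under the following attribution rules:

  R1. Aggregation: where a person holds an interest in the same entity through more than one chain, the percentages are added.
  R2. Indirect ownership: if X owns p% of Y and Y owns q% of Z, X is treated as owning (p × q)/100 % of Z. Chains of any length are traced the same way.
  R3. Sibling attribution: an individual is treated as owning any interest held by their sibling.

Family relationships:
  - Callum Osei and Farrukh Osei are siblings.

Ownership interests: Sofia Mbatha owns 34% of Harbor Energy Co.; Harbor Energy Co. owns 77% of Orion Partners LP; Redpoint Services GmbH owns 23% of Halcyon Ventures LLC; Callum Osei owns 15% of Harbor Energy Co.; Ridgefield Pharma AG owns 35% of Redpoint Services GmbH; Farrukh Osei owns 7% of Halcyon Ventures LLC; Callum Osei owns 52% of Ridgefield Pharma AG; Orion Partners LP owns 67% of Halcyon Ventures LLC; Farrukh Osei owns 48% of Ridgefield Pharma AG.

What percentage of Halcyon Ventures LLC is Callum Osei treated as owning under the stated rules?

By sibling attribution (R3), Callum Osei is treated as also owning Farrukh Osei's interest in Ridgefield Pharma AG, giving 52% + 48% = 100%.
By sibling attribution (R3), Callum Osei is treated as owning Farrukh Osei's 7% interest in Halcyon Ventures LLC.
Chain via Harbor Energy Co. → Orion Partners LP (R2): 15% × 77% × 67% = 7.7385% of Halcyon Ventures LLC.
Chain via Ridgefield Pharma AG → Redpoint Services GmbH (R2): 100% × 35% × 23% = 8.05% of Halcyon Ventures LLC.
Direct interest in Halcyon Ventures LLC: 7%.
Aggregating (R1): 7.7385% + 8.05% + 7% = 22.7885%.

22.7885%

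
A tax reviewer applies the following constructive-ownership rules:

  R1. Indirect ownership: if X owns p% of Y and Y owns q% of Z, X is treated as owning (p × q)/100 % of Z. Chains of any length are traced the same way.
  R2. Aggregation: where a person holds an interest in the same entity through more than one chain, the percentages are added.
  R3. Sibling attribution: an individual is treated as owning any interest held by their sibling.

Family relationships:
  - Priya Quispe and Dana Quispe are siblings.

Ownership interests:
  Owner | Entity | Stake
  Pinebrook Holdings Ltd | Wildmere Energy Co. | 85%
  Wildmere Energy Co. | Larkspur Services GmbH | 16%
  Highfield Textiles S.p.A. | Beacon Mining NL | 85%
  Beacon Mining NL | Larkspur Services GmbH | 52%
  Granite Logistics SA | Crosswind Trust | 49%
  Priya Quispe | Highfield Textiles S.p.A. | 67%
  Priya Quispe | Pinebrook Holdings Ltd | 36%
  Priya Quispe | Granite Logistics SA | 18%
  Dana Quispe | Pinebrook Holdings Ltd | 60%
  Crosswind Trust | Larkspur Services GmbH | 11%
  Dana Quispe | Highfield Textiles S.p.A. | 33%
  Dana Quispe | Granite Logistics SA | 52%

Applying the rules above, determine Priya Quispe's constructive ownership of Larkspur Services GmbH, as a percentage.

61.029%

By sibling attribution (R3), Priya Quispe is treated as also owning Dana Quispe's interest in Pinebrook Holdings Ltd, giving 36% + 60% = 96%.
By sibling attribution (R3), Priya Quispe is treated as also owning Dana Quispe's interest in Granite Logistics SA, giving 18% + 52% = 70%.
By sibling attribution (R3), Priya Quispe is treated as also owning Dana Quispe's interest in Highfield Textiles S.p.A, giving 67% + 33% = 100%.
Chain via Pinebrook Holdings Ltd → Wildmere Energy Co. (R1): 96% × 85% × 16% = 13.056% of Larkspur Services GmbH.
Chain via Granite Logistics SA → Crosswind Trust (R1): 70% × 49% × 11% = 3.773% of Larkspur Services GmbH.
Chain via Highfield Textiles S.p.A. → Beacon Mining NL (R1): 100% × 85% × 52% = 44.2% of Larkspur Services GmbH.
Aggregating (R2): 13.056% + 3.773% + 44.2% = 61.029%.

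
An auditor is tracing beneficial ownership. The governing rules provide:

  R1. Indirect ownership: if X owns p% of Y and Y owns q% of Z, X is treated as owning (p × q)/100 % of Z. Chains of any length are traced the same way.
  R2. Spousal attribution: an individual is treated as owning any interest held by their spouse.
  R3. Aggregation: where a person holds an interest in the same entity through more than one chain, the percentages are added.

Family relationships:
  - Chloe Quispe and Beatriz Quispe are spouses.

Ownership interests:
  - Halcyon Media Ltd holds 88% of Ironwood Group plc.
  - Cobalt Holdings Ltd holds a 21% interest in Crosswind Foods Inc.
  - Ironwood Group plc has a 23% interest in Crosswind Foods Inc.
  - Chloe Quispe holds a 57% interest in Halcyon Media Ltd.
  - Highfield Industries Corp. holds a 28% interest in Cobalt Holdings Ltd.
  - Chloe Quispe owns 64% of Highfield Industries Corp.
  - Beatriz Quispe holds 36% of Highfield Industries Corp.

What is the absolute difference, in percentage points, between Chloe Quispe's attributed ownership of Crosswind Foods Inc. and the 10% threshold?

7.4168

By spousal attribution (R2), Chloe Quispe is treated as also owning Beatriz Quispe's interest in Highfield Industries Corp, giving 64% + 36% = 100%.
Chain via Halcyon Media Ltd → Ironwood Group plc (R1): 57% × 88% × 23% = 11.5368% of Crosswind Foods Inc.
Chain via Highfield Industries Corp. → Cobalt Holdings Ltd (R1): 100% × 28% × 21% = 5.88% of Crosswind Foods Inc.
Aggregating (R3): 11.5368% + 5.88% = 17.4168%.
17.4168% exceeds the 10% threshold by 7.4168 percentage points.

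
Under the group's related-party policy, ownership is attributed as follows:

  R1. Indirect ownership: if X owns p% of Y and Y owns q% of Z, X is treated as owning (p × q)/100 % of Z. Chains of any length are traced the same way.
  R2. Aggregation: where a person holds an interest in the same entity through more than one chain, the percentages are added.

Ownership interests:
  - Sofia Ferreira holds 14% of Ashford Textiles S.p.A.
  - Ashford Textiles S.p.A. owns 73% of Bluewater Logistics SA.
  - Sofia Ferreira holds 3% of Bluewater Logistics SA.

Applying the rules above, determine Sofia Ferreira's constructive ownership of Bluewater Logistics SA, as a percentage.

Chain via Ashford Textiles S.p.A. (R1): 14% × 73% = 10.22% of Bluewater Logistics SA.
Direct interest in Bluewater Logistics SA: 3%.
Aggregating (R2): 10.22% + 3% = 13.22%.

13.22%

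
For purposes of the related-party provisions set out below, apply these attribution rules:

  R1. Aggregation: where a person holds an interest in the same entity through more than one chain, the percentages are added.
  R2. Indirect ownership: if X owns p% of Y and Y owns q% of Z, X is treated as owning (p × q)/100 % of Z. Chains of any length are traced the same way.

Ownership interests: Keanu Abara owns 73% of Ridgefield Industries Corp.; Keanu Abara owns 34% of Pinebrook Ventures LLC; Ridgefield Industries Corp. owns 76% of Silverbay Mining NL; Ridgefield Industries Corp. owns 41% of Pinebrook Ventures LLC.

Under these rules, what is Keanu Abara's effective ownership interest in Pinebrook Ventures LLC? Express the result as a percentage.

Chain via Ridgefield Industries Corp. (R2): 73% × 41% = 29.93% of Pinebrook Ventures LLC.
Direct interest in Pinebrook Ventures LLC: 34%.
Aggregating (R1): 29.93% + 34% = 63.93%.

63.93%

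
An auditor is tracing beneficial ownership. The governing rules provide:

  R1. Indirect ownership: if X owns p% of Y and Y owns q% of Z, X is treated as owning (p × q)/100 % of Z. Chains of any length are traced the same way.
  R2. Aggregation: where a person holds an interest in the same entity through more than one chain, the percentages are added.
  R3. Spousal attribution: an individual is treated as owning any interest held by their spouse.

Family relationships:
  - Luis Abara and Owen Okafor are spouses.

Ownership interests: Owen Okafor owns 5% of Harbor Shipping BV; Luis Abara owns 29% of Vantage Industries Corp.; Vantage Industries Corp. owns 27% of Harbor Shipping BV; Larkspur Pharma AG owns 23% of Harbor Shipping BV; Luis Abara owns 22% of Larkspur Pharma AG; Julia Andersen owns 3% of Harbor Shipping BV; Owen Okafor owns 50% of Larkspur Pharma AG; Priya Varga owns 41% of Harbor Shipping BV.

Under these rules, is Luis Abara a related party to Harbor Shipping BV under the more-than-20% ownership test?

Yes

By spousal attribution (R3), Luis Abara is treated as also owning Owen Okafor's interest in Larkspur Pharma AG, giving 22% + 50% = 72%.
By spousal attribution (R3), Luis Abara is treated as owning Owen Okafor's 5% interest in Harbor Shipping BV.
Chain via Vantage Industries Corp. (R1): 29% × 27% = 7.83% of Harbor Shipping BV.
Chain via Larkspur Pharma AG (R1): 72% × 23% = 16.56% of Harbor Shipping BV.
Direct interest in Harbor Shipping BV: 5%.
Aggregating (R2): 7.83% + 16.56% + 5% = 29.39%.
29.39% exceeds the 20% threshold, so Luis is a related party to Harbor Shipping BV.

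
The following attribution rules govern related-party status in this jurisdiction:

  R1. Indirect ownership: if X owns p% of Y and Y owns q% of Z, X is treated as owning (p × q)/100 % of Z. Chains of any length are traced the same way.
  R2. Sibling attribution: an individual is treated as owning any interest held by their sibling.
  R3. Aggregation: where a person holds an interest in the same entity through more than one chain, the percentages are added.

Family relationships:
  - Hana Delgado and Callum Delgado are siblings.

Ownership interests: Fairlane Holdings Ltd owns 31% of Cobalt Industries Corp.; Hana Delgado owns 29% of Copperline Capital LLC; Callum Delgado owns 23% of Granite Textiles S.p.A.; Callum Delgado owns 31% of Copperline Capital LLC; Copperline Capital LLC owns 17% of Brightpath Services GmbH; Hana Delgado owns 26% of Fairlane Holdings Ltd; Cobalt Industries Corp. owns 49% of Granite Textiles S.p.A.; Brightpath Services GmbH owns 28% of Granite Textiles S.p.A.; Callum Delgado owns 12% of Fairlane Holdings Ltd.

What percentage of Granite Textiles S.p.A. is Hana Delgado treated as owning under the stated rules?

By sibling attribution (R2), Hana Delgado is treated as also owning Callum Delgado's interest in Fairlane Holdings Ltd, giving 26% + 12% = 38%.
By sibling attribution (R2), Hana Delgado is treated as also owning Callum Delgado's interest in Copperline Capital LLC, giving 29% + 31% = 60%.
By sibling attribution (R2), Hana Delgado is treated as owning Callum Delgado's 23% interest in Granite Textiles S.p.A.
Chain via Fairlane Holdings Ltd → Cobalt Industries Corp. (R1): 38% × 31% × 49% = 5.7722% of Granite Textiles S.p.A.
Chain via Copperline Capital LLC → Brightpath Services GmbH (R1): 60% × 17% × 28% = 2.856% of Granite Textiles S.p.A.
Direct interest in Granite Textiles S.p.A: 23%.
Aggregating (R3): 5.7722% + 2.856% + 23% = 31.6282%.

31.6282%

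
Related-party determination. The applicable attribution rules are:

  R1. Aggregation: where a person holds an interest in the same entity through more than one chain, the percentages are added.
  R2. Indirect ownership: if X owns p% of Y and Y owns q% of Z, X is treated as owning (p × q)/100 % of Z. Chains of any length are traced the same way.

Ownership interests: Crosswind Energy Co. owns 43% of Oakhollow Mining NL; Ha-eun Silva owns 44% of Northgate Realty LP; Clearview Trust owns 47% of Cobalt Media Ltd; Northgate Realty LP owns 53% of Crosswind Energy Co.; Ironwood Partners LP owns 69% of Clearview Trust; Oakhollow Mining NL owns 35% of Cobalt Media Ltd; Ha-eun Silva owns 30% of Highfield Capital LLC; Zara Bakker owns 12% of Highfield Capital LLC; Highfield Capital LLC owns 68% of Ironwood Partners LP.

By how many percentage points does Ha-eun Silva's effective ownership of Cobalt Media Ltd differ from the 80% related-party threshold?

69.87462

Chain via Northgate Realty LP → Crosswind Energy Co. → Oakhollow Mining NL (R2): 44% × 53% × 43% × 35% = 3.50966% of Cobalt Media Ltd.
Chain via Highfield Capital LLC → Ironwood Partners LP → Clearview Trust (R2): 30% × 68% × 69% × 47% = 6.61572% of Cobalt Media Ltd.
Aggregating (R1): 3.50966% + 6.61572% = 10.12538%.
10.12538% falls short of the 80% threshold by 69.87462 percentage points.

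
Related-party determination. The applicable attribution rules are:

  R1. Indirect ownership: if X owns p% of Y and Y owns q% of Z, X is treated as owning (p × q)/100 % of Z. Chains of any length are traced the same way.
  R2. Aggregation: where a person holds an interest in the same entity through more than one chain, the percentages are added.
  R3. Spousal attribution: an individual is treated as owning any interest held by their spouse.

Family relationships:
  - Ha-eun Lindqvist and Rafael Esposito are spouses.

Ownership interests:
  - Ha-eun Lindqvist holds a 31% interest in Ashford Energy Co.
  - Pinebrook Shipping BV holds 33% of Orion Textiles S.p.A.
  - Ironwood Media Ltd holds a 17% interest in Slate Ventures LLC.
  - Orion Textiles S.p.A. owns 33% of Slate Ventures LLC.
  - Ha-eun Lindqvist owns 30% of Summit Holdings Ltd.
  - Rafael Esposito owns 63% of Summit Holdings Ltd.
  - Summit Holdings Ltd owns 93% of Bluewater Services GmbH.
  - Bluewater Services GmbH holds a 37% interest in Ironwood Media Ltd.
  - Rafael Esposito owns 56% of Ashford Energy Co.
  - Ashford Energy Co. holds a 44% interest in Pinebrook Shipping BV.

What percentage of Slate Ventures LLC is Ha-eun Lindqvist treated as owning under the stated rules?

By spousal attribution (R3), Ha-eun Lindqvist is treated as also owning Rafael Esposito's interest in Summit Holdings Ltd, giving 30% + 63% = 93%.
By spousal attribution (R3), Ha-eun Lindqvist is treated as also owning Rafael Esposito's interest in Ashford Energy Co, giving 31% + 56% = 87%.
Chain via Summit Holdings Ltd → Bluewater Services GmbH → Ironwood Media Ltd (R1): 93% × 93% × 37% × 17% = 5.440221% of Slate Ventures LLC.
Chain via Ashford Energy Co. → Pinebrook Shipping BV → Orion Textiles S.p.A. (R1): 87% × 44% × 33% × 33% = 4.168692% of Slate Ventures LLC.
Aggregating (R2): 5.440221% + 4.168692% = 9.608913%.

9.608913%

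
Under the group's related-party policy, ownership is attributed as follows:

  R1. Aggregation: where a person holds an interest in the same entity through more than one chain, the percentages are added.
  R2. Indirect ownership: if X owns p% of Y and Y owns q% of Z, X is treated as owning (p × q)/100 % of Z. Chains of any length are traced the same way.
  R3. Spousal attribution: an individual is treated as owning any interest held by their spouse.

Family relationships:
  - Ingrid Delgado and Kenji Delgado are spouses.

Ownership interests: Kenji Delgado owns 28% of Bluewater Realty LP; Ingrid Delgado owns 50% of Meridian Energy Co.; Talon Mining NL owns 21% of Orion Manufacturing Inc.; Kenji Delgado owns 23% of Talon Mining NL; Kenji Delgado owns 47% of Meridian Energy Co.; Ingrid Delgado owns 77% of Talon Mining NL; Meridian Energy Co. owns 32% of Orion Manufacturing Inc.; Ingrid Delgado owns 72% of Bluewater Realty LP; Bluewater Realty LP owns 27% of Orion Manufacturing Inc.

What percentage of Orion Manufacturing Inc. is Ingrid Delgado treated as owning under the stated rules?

79.04%

By spousal attribution (R3), Ingrid Delgado is treated as also owning Kenji Delgado's interest in Bluewater Realty LP, giving 72% + 28% = 100%.
By spousal attribution (R3), Ingrid Delgado is treated as also owning Kenji Delgado's interest in Meridian Energy Co, giving 50% + 47% = 97%.
By spousal attribution (R3), Ingrid Delgado is treated as also owning Kenji Delgado's interest in Talon Mining NL, giving 77% + 23% = 100%.
Chain via Bluewater Realty LP (R2): 100% × 27% = 27% of Orion Manufacturing Inc.
Chain via Meridian Energy Co. (R2): 97% × 32% = 31.04% of Orion Manufacturing Inc.
Chain via Talon Mining NL (R2): 100% × 21% = 21% of Orion Manufacturing Inc.
Aggregating (R1): 27% + 31.04% + 21% = 79.04%.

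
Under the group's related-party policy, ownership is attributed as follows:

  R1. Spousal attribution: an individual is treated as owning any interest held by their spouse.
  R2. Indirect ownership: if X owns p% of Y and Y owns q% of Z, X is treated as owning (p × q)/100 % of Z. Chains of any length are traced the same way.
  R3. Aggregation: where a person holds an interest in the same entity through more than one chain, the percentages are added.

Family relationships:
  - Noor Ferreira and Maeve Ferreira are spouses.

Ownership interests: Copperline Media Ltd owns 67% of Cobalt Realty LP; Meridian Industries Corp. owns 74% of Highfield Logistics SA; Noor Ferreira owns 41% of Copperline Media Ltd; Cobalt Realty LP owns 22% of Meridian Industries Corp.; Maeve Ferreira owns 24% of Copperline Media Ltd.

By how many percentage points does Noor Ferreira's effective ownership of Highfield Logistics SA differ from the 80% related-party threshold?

72.91006

By spousal attribution (R1), Noor Ferreira is treated as also owning Maeve Ferreira's interest in Copperline Media Ltd, giving 41% + 24% = 65%.
Chain via Copperline Media Ltd → Cobalt Realty LP → Meridian Industries Corp. (R2): 65% × 67% × 22% × 74% = 7.08994% of Highfield Logistics SA.
7.08994% falls short of the 80% threshold by 72.91006 percentage points.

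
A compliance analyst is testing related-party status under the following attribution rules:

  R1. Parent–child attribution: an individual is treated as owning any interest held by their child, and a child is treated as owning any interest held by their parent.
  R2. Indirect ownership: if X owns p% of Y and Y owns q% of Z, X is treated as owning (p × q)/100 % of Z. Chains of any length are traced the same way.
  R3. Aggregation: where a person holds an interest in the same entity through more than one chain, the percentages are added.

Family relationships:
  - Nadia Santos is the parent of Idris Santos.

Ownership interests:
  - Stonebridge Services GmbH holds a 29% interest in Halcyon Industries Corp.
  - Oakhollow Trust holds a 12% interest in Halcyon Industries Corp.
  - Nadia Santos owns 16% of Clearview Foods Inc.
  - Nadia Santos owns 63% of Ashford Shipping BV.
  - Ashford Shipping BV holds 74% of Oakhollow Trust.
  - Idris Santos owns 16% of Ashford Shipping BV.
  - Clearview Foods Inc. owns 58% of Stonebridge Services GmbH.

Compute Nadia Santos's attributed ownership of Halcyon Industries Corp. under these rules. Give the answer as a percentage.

By parent–child attribution (R1), Nadia Santos is treated as also owning Idris Santos's interest in Ashford Shipping BV, giving 63% + 16% = 79%.
Chain via Ashford Shipping BV → Oakhollow Trust (R2): 79% × 74% × 12% = 7.0152% of Halcyon Industries Corp.
Chain via Clearview Foods Inc. → Stonebridge Services GmbH (R2): 16% × 58% × 29% = 2.6912% of Halcyon Industries Corp.
Aggregating (R3): 7.0152% + 2.6912% = 9.7064%.

9.7064%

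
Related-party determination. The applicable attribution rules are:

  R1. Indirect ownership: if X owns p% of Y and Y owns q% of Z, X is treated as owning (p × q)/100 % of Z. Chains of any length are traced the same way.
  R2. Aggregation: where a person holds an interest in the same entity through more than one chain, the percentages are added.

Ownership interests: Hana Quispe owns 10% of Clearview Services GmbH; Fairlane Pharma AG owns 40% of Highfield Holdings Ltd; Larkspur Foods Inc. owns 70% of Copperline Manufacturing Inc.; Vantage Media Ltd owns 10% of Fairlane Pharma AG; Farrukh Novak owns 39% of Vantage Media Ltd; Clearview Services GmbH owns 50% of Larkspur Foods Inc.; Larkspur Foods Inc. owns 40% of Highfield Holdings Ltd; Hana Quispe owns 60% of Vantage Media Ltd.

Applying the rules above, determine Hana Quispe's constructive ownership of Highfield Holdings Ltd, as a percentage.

4.4%

Chain via Clearview Services GmbH → Larkspur Foods Inc. (R1): 10% × 50% × 40% = 2% of Highfield Holdings Ltd.
Chain via Vantage Media Ltd → Fairlane Pharma AG (R1): 60% × 10% × 40% = 2.4% of Highfield Holdings Ltd.
Aggregating (R2): 2% + 2.4% = 4.4%.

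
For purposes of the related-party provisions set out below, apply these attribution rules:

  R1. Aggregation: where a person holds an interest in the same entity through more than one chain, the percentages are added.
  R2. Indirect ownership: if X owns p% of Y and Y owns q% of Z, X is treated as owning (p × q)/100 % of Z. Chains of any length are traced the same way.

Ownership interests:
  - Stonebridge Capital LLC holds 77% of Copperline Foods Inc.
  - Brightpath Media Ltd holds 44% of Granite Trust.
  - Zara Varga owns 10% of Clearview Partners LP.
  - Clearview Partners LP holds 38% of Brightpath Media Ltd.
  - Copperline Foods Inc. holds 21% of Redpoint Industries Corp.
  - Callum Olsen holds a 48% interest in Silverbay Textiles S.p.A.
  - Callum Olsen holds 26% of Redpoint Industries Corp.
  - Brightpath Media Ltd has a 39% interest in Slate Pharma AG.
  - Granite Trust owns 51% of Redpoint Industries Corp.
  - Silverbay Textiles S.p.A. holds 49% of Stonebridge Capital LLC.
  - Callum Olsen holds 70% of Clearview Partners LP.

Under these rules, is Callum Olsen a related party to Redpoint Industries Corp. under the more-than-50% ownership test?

No

Chain via Clearview Partners LP → Brightpath Media Ltd → Granite Trust (R2): 70% × 38% × 44% × 51% = 5.96904% of Redpoint Industries Corp.
Chain via Silverbay Textiles S.p.A. → Stonebridge Capital LLC → Copperline Foods Inc. (R2): 48% × 49% × 77% × 21% = 3.803184% of Redpoint Industries Corp.
Direct interest in Redpoint Industries Corp: 26%.
Aggregating (R1): 5.96904% + 3.803184% + 26% = 35.772224%.
35.772224% does not exceed the 50% threshold, so Callum is not a related party to Redpoint Industries Corp.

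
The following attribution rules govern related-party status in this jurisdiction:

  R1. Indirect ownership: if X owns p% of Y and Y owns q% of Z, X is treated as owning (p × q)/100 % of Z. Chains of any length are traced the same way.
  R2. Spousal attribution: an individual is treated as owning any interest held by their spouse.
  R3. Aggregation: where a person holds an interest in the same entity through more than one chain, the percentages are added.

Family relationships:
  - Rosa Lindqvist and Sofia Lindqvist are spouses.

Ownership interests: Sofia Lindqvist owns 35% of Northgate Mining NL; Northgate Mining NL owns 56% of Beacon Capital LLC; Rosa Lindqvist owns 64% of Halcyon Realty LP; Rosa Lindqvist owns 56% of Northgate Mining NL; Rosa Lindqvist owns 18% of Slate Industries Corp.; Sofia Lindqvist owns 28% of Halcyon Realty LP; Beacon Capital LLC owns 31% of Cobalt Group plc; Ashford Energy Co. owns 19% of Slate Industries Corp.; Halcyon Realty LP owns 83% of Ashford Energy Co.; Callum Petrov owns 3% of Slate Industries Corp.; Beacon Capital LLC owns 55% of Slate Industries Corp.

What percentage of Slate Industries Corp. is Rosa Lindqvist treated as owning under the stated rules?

By spousal attribution (R2), Rosa Lindqvist is treated as also owning Sofia Lindqvist's interest in Halcyon Realty LP, giving 64% + 28% = 92%.
By spousal attribution (R2), Rosa Lindqvist is treated as also owning Sofia Lindqvist's interest in Northgate Mining NL, giving 56% + 35% = 91%.
Chain via Halcyon Realty LP → Ashford Energy Co. (R1): 92% × 83% × 19% = 14.5084% of Slate Industries Corp.
Chain via Northgate Mining NL → Beacon Capital LLC (R1): 91% × 56% × 55% = 28.028% of Slate Industries Corp.
Direct interest in Slate Industries Corp: 18%.
Aggregating (R3): 14.5084% + 28.028% + 18% = 60.5364%.

60.5364%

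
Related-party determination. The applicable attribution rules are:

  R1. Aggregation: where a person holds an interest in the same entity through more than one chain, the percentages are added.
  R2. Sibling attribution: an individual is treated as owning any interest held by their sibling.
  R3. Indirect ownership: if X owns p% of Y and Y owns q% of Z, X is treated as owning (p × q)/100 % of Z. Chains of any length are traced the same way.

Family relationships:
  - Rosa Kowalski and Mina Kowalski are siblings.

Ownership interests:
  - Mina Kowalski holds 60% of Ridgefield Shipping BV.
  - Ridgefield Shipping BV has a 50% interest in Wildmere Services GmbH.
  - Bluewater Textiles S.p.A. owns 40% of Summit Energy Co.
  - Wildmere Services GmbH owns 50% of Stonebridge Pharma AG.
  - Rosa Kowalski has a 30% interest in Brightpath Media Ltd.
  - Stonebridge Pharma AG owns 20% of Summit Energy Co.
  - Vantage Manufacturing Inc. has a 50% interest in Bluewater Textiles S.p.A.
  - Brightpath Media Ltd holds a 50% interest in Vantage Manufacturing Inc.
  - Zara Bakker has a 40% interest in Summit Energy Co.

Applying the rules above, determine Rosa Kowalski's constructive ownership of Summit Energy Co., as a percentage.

By sibling attribution (R2), Rosa Kowalski is treated as owning Mina Kowalski's 60% interest in Ridgefield Shipping BV.
Chain via Brightpath Media Ltd → Vantage Manufacturing Inc. → Bluewater Textiles S.p.A. (R3): 30% × 50% × 50% × 40% = 3% of Summit Energy Co.
Chain via Ridgefield Shipping BV → Wildmere Services GmbH → Stonebridge Pharma AG (R3): 60% × 50% × 50% × 20% = 3% of Summit Energy Co.
Aggregating (R1): 3% + 3% = 6%.

6%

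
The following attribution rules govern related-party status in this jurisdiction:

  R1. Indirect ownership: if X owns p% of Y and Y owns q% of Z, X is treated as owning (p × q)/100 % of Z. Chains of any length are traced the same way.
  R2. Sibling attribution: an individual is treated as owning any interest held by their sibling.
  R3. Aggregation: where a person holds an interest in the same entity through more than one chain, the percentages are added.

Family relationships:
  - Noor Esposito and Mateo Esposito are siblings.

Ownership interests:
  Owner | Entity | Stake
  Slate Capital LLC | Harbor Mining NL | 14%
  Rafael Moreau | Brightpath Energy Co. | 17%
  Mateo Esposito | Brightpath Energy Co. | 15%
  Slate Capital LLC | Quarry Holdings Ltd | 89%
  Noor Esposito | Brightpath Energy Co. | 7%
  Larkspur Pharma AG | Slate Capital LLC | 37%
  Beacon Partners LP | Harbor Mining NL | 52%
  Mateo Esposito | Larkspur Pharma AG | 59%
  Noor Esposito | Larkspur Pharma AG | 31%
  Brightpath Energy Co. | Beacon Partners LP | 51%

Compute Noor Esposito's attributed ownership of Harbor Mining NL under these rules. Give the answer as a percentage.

By sibling attribution (R2), Noor Esposito is treated as also owning Mateo Esposito's interest in Larkspur Pharma AG, giving 31% + 59% = 90%.
By sibling attribution (R2), Noor Esposito is treated as also owning Mateo Esposito's interest in Brightpath Energy Co, giving 7% + 15% = 22%.
Chain via Larkspur Pharma AG → Slate Capital LLC (R1): 90% × 37% × 14% = 4.662% of Harbor Mining NL.
Chain via Brightpath Energy Co. → Beacon Partners LP (R1): 22% × 51% × 52% = 5.8344% of Harbor Mining NL.
Aggregating (R3): 4.662% + 5.8344% = 10.4964%.

10.4964%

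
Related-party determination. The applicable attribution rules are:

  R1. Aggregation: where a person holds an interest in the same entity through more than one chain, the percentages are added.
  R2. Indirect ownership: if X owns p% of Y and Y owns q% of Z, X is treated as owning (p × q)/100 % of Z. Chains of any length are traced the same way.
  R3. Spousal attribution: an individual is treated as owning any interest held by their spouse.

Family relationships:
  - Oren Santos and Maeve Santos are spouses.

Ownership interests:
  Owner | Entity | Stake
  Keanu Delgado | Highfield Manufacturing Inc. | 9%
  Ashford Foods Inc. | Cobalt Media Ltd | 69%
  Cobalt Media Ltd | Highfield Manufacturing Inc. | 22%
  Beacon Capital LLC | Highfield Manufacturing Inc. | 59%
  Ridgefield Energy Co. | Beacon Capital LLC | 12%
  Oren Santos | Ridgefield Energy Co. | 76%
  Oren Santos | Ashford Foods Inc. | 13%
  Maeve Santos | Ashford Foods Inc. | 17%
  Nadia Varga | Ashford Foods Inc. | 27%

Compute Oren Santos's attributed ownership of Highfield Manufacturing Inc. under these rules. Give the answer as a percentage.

9.9348%

By spousal attribution (R3), Oren Santos is treated as also owning Maeve Santos's interest in Ashford Foods Inc, giving 13% + 17% = 30%.
Chain via Ridgefield Energy Co. → Beacon Capital LLC (R2): 76% × 12% × 59% = 5.3808% of Highfield Manufacturing Inc.
Chain via Ashford Foods Inc. → Cobalt Media Ltd (R2): 30% × 69% × 22% = 4.554% of Highfield Manufacturing Inc.
Aggregating (R1): 5.3808% + 4.554% = 9.9348%.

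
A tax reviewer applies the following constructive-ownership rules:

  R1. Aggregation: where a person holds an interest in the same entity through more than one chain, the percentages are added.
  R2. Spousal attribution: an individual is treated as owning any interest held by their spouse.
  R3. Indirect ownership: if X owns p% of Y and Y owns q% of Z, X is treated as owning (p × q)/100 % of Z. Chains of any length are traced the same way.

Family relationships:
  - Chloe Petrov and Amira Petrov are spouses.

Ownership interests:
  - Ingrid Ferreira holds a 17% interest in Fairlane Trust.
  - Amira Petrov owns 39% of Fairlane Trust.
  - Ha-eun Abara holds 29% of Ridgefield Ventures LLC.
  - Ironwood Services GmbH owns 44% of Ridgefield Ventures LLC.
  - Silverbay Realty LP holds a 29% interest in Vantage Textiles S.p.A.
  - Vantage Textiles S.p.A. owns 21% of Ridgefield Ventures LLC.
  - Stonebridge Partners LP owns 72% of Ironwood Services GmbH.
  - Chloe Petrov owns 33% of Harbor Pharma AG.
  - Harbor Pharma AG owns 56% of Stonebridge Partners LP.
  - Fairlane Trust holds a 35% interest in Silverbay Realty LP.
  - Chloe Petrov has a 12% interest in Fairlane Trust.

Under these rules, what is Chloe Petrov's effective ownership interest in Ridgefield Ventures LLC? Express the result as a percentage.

6.941529%

By spousal attribution (R2), Chloe Petrov is treated as also owning Amira Petrov's interest in Fairlane Trust, giving 12% + 39% = 51%.
Chain via Harbor Pharma AG → Stonebridge Partners LP → Ironwood Services GmbH (R3): 33% × 56% × 72% × 44% = 5.854464% of Ridgefield Ventures LLC.
Chain via Fairlane Trust → Silverbay Realty LP → Vantage Textiles S.p.A. (R3): 51% × 35% × 29% × 21% = 1.087065% of Ridgefield Ventures LLC.
Aggregating (R1): 5.854464% + 1.087065% = 6.941529%.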